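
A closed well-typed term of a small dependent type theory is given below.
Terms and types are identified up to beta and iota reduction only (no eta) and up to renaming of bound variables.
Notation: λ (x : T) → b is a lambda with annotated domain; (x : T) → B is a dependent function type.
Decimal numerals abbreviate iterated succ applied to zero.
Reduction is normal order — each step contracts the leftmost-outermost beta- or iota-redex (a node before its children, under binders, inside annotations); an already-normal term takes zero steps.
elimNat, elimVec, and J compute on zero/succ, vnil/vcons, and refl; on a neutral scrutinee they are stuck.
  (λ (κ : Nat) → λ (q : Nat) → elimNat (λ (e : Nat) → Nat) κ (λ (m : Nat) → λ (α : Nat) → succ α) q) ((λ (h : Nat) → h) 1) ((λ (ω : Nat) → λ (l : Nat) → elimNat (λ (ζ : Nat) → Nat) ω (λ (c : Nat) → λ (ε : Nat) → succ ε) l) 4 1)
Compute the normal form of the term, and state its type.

reduced normal form:
  6
inferred type:
  Nat
observation: 25 normal-order steps separate the term from its normal form.


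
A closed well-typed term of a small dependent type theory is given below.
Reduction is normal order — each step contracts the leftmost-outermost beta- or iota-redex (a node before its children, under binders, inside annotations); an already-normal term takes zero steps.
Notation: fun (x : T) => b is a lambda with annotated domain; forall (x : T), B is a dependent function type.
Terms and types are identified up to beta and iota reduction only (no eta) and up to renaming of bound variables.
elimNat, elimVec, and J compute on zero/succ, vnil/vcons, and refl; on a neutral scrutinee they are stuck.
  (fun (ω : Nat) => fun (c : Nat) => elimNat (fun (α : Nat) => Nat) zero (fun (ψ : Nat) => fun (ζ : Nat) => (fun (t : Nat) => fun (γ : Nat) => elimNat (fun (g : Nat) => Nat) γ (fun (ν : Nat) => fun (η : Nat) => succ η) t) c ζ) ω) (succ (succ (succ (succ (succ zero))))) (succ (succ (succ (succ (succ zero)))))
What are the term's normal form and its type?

resulting normal form:
  succ (succ (succ (succ (succ (succ (succ (succ (succ (succ (succ (succ (succ (succ (succ (succ (succ (succ (succ (succ (succ (succ (succ (succ (succ zero))))))))))))))))))))))))
inferred type:
  Nat


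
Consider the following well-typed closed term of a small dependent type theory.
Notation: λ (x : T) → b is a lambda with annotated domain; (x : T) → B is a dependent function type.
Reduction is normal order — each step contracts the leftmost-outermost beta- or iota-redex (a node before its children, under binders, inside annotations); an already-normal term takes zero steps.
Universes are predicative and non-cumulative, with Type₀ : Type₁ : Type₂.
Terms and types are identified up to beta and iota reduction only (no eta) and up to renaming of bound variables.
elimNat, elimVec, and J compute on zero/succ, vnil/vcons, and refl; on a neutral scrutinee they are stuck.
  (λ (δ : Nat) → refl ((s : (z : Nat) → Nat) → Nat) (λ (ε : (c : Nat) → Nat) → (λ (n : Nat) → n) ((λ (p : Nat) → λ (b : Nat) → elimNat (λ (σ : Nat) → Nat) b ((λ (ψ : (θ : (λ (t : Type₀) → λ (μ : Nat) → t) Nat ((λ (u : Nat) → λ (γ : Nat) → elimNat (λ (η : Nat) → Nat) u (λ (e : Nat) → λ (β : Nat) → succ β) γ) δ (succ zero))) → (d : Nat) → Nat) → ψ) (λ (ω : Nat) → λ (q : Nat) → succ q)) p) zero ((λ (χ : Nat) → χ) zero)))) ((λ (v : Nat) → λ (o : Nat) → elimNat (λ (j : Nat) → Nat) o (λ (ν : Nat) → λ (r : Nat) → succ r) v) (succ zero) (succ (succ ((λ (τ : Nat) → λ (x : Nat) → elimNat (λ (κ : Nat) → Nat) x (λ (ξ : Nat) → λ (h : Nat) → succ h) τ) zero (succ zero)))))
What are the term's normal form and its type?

reduced normal form:
  refl ((δ : (s : Nat) → Nat) → Nat) (λ (z : (ε : Nat) → Nat) → zero)
the term's type:
  Eq ((δ : (s : Nat) → Nat) → Nat) (λ (z : (ε : Nat) → Nat) → zero) (λ (c : (n : Nat) → Nat) → zero)
observation: contracting a beta-redex first, the term normalizes in 6 steps.


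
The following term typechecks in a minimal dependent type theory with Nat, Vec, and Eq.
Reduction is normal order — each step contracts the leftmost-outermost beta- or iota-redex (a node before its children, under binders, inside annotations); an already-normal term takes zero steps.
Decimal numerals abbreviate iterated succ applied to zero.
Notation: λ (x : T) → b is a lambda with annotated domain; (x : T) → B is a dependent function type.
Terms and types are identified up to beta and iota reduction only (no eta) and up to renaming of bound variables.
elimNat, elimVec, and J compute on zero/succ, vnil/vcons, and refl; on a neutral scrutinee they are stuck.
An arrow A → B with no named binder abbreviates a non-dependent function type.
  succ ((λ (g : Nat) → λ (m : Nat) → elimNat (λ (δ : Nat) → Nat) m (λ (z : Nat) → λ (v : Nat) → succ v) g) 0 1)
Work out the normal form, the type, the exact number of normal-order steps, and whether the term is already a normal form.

reduced normal form:
  2
inferred type:
  Nat
steps to reach normal form (normal order): 3
already normal: no
first contracted redex: a beta-redex


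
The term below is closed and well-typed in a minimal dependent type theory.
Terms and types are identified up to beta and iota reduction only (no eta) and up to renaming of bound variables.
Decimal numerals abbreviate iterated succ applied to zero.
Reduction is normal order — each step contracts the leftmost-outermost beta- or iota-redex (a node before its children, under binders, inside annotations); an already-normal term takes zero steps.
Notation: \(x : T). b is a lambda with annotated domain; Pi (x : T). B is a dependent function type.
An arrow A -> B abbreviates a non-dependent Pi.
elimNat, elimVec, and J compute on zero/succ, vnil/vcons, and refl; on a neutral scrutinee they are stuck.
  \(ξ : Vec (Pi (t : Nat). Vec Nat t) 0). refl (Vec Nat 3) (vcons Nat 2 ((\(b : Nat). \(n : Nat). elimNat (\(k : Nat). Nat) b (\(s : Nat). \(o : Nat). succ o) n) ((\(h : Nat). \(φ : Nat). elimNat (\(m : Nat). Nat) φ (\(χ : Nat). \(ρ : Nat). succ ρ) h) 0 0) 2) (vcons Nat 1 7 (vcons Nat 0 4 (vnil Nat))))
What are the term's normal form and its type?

reduced normal form:
  \(ξ : Vec (Pi (t : Nat). Vec Nat t) 0). refl (Vec Nat 3) (vcons Nat 2 2 (vcons Nat 1 7 (vcons Nat 0 4 (vnil Nat))))
inferred type:
  Vec (Pi (ξ : Nat). Vec Nat ξ) 0 -> Eq (Vec Nat 3) (vcons Nat 2 2 (vcons Nat 1 7 (vcons Nat 0 4 (vnil Nat)))) (vcons Nat 2 2 (vcons Nat 1 7 (vcons Nat 0 4 (vnil Nat))))


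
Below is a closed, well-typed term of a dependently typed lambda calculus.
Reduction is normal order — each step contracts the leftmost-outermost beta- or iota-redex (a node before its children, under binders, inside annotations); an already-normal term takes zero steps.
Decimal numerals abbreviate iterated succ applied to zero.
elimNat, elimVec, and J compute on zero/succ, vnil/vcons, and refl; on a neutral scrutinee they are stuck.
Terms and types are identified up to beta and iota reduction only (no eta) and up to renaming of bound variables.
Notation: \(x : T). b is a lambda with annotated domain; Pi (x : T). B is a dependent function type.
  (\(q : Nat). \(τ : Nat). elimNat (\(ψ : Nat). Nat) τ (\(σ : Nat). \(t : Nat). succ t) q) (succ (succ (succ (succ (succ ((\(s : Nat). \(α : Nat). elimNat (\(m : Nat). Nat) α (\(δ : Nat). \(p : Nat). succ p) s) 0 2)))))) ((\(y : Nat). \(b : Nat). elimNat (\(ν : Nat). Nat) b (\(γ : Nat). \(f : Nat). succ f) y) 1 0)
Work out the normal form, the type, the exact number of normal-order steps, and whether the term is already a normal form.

reduced normal form:
  8
the term's type:
  Nat
reduction steps (normal order): 33
term was already normal: no
first redex: a beta-redex


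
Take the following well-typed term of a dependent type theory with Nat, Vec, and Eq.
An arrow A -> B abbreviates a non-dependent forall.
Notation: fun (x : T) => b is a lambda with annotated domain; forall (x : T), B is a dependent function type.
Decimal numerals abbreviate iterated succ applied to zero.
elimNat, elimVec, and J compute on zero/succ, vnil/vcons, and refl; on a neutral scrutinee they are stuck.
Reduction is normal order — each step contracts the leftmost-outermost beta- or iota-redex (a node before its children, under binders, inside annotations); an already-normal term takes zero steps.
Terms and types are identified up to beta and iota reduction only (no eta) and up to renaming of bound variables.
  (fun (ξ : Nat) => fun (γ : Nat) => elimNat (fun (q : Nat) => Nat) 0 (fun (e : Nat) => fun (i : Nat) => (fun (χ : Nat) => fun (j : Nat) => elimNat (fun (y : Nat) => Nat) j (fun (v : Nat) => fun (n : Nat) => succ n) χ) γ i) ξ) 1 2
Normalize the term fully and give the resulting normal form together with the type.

resulting normal form:
  2
the term's type:
  Nat


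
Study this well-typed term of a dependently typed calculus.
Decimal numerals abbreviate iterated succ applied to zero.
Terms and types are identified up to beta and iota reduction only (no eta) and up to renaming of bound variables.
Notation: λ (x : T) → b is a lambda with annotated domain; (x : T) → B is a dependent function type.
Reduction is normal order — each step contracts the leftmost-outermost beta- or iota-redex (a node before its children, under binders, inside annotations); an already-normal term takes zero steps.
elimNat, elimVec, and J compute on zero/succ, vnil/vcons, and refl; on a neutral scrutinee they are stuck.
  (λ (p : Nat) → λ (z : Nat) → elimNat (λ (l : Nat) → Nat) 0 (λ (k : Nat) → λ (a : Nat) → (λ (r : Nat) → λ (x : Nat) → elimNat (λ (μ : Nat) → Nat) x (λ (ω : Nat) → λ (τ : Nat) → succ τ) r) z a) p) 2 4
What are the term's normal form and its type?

normal form:
  8
inferred type:
  Nat


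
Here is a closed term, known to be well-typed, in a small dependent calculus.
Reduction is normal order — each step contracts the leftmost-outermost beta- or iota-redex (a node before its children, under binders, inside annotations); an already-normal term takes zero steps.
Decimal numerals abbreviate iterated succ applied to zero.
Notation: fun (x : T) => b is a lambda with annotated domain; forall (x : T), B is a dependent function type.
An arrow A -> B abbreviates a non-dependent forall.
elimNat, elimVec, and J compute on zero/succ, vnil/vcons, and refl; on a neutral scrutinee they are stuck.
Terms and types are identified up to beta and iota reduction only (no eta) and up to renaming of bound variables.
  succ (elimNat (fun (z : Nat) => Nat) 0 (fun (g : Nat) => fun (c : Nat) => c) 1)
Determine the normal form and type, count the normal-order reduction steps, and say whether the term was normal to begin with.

normal form:
  1
type:
  Nat
steps to reach normal form (normal order): 4
already normal: no
first contracted redex: an elimNat iota-redex


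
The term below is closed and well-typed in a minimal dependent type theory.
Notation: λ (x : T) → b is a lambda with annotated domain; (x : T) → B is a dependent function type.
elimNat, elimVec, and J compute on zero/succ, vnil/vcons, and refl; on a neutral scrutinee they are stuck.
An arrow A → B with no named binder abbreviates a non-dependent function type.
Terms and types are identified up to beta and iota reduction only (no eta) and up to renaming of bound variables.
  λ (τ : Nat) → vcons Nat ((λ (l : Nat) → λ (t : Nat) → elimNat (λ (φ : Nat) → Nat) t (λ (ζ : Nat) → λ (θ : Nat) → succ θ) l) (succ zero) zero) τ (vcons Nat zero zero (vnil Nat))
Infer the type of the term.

type:
  Nat → Vec Nat (succ (succ zero))


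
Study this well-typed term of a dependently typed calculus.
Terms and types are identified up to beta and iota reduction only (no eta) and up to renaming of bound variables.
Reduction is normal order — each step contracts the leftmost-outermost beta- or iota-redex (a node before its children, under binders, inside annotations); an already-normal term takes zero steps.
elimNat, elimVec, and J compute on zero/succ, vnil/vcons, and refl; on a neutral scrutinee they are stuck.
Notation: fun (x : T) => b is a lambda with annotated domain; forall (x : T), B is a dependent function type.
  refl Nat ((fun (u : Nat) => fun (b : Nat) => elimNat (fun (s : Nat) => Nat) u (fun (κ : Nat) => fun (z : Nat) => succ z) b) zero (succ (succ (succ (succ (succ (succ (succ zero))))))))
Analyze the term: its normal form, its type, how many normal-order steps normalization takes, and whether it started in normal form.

resulting normal form:
  refl Nat (succ (succ (succ (succ (succ (succ (succ zero)))))))
inferred type:
  Eq Nat (succ (succ (succ (succ (succ (succ (succ zero))))))) (succ (succ (succ (succ (succ (succ (succ zero)))))))
normal-order step count: 24
already normal: no
first contracted redex: a beta-redex


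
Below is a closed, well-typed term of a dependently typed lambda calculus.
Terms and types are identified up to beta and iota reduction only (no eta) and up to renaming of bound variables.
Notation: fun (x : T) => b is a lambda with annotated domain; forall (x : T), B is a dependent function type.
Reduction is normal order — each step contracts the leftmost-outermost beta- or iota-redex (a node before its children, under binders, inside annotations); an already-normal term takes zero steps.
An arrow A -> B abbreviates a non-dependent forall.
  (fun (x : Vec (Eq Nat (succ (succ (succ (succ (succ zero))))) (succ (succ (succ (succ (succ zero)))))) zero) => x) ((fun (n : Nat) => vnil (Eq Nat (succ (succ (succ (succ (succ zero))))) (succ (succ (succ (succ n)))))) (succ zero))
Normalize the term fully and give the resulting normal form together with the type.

reduced normal form:
  vnil (Eq Nat (succ (succ (succ (succ (succ zero))))) (succ (succ (succ (succ (succ zero))))))
inferred type:
  Vec (Eq Nat (succ (succ (succ (succ (succ zero))))) (succ (succ (succ (succ (succ zero)))))) zero
observation: normalization takes exactly 2 steps under the normal-order strategy.


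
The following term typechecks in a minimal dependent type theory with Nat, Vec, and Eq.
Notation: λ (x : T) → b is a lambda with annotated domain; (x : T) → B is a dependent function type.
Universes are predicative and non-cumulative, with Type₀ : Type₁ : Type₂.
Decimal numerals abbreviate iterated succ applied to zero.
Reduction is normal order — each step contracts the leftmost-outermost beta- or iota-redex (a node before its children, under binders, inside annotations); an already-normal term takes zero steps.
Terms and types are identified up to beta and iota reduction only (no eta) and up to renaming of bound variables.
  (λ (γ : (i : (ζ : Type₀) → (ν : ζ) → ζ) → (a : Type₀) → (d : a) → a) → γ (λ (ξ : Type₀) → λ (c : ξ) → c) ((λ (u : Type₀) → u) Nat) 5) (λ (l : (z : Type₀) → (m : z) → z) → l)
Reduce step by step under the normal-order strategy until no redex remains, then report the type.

reduction (normal order):
  (λ (γ : (i : (ζ : Type₀) → (ν : ζ) → ζ) → (a : Type₀) → (d : a) → a) → γ (λ (ξ : Type₀) → λ (c : ξ) → c) ((λ (u : Type₀) → u) Nat) 5) (λ (l : (z : Type₀) → (m : z) → z) → l)
  ~> (λ (γ : (i : Type₀) → (ζ : i) → i) → γ) (λ (ν : Type₀) → λ (a : ν) → a) ((λ (d : Type₀) → d) Nat) 5
  ~> (λ (γ : Type₀) → λ (i : γ) → i) ((λ (ζ : Type₀) → ζ) Nat) 5
  ~> (λ (γ : (λ (i : Type₀) → i) Nat) → γ) 5
  ~> 5
inferred type:
  Nat


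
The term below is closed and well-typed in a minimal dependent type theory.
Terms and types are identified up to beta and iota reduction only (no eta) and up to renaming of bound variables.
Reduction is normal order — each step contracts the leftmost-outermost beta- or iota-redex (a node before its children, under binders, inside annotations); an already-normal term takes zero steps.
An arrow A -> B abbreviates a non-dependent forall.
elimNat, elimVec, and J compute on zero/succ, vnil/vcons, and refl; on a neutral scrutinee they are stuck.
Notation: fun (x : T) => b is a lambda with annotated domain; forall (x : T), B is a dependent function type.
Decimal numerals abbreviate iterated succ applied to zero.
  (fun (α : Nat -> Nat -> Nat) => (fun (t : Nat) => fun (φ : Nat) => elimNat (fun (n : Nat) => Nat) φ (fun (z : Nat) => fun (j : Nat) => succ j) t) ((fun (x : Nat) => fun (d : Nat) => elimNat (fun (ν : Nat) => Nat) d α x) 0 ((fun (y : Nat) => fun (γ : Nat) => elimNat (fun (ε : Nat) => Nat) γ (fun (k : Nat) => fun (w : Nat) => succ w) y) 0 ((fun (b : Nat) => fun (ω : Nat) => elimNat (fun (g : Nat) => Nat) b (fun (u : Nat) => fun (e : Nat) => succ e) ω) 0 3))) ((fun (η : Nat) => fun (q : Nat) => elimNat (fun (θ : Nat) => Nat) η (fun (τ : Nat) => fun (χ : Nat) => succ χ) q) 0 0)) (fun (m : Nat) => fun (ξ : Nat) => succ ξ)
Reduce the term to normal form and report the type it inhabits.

reduced normal form:
  3
the term's type:
  Nat


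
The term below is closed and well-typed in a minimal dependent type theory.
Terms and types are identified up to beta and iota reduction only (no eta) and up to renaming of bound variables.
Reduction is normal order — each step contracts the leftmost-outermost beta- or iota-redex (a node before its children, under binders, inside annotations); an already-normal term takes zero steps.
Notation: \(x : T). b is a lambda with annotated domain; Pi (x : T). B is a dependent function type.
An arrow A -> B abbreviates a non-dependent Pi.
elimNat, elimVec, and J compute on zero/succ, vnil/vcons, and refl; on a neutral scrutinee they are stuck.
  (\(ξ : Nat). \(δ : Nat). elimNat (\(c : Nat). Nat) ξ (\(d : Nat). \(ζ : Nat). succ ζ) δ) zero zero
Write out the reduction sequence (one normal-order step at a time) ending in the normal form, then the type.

normal-order reduction sequence:
  (\(ξ : Nat). \(δ : Nat). elimNat (\(c : Nat). Nat) ξ (\(d : Nat). \(ζ : Nat). succ ζ) δ) zero zero
  ~> (\(ξ : Nat). elimNat (\(δ : Nat). Nat) zero (\(c : Nat). \(d : Nat). succ d) ξ) zero
  ~> elimNat (\(ξ : Nat). Nat) zero (\(δ : Nat). \(c : Nat). succ c) zero
  ~> zero
the term's type:
  Nat


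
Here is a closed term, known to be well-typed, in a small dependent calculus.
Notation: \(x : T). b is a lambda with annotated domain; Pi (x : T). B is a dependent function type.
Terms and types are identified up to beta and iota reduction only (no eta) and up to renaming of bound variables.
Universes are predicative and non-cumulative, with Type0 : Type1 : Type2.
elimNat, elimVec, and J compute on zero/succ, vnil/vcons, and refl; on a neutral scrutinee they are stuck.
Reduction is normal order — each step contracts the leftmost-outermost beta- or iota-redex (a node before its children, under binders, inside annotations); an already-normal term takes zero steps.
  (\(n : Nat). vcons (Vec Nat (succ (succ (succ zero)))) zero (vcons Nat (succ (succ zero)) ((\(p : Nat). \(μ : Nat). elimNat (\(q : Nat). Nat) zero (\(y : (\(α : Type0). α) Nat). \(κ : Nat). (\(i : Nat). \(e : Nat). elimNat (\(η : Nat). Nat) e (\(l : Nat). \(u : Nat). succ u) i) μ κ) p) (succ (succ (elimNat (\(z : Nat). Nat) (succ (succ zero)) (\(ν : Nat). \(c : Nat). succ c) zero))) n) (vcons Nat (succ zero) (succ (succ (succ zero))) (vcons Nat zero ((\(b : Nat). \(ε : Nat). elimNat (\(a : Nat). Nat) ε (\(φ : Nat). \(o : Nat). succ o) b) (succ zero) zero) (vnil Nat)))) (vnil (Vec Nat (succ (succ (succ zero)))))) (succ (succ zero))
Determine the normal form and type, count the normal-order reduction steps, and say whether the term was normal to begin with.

reduced normal form:
  vcons (Vec Nat (succ (succ (succ zero)))) zero (vcons Nat (succ (succ zero)) (succ (succ (succ (succ (succ (succ (succ (succ zero)))))))) (vcons Nat (succ zero) (succ (succ (succ zero))) (vcons Nat zero (succ zero) (vnil Nat)))) (vnil (Vec Nat (succ (succ (succ zero)))))
inferred type:
  Vec (Vec Nat (succ (succ (succ zero)))) (succ zero)
reduction steps (normal order): 51
started in normal form: no
first redex: a beta-redex


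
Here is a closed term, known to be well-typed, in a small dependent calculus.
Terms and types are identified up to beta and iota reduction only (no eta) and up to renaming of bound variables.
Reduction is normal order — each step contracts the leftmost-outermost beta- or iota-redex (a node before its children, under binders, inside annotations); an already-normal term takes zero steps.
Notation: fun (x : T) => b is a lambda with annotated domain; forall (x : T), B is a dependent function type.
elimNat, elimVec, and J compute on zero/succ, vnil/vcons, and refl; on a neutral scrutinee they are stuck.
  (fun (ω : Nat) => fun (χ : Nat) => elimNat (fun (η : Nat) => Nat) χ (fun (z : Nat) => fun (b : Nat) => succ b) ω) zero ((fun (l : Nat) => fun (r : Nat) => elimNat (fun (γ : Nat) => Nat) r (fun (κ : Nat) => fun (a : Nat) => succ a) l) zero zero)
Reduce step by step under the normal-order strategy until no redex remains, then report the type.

normal-order reduction sequence:
  (fun (ω : Nat) => fun (χ : Nat) => elimNat (fun (η : Nat) => Nat) χ (fun (z : Nat) => fun (b : Nat) => succ b) ω) zero ((fun (l : Nat) => fun (r : Nat) => elimNat (fun (γ : Nat) => Nat) r (fun (κ : Nat) => fun (a : Nat) => succ a) l) zero zero)
  ~> (fun (ω : Nat) => elimNat (fun (χ : Nat) => Nat) ω (fun (η : Nat) => fun (z : Nat) => succ z) zero) ((fun (b : Nat) => fun (l : Nat) => elimNat (fun (r : Nat) => Nat) l (fun (γ : Nat) => fun (κ : Nat) => succ κ) b) zero zero)
  ~> elimNat (fun (ω : Nat) => Nat) ((fun (χ : Nat) => fun (η : Nat) => elimNat (fun (z : Nat) => Nat) η (fun (b : Nat) => fun (l : Nat) => succ l) χ) zero zero) (fun (r : Nat) => fun (γ : Nat) => succ γ) zero
  ~> (fun (ω : Nat) => fun (χ : Nat) => elimNat (fun (η : Nat) => Nat) χ (fun (z : Nat) => fun (b : Nat) => succ b) ω) zero zero
  ~> (fun (ω : Nat) => elimNat (fun (χ : Nat) => Nat) ω (fun (η : Nat) => fun (z : Nat) => succ z) zero) zero
  ~> elimNat (fun (ω : Nat) => Nat) zero (fun (χ : Nat) => fun (η : Nat) => succ η) zero
  ~> zero
type:
  Nat


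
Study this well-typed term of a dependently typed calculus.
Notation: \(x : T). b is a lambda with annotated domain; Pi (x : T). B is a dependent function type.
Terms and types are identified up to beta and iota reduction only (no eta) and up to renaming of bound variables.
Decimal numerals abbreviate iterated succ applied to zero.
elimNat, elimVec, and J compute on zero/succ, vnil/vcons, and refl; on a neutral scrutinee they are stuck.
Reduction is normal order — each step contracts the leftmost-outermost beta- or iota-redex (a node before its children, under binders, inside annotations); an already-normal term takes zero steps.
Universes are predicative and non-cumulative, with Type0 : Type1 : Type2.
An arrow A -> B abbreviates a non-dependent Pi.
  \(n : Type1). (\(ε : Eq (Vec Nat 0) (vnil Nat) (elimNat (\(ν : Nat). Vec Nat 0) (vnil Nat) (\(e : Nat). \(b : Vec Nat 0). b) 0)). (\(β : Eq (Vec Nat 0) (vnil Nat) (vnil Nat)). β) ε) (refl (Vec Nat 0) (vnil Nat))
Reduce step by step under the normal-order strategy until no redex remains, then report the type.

normal-order reduction:
  \(n : Type1). (\(ε : Eq (Vec Nat 0) (vnil Nat) (elimNat (\(ν : Nat). Vec Nat 0) (vnil Nat) (\(e : Nat). \(b : Vec Nat 0). b) 0)). (\(β : Eq (Vec Nat 0) (vnil Nat) (vnil Nat)). β) ε) (refl (Vec Nat 0) (vnil Nat))
  ~> \(n : Type1). (\(ε : Eq (Vec Nat 0) (vnil Nat) (vnil Nat)). ε) (refl (Vec Nat 0) (vnil Nat))
  ~> \(n : Type1). refl (Vec Nat 0) (vnil Nat)
inferred type:
  Type1 -> Eq (Vec Nat 0) (vnil Nat) (vnil Nat)


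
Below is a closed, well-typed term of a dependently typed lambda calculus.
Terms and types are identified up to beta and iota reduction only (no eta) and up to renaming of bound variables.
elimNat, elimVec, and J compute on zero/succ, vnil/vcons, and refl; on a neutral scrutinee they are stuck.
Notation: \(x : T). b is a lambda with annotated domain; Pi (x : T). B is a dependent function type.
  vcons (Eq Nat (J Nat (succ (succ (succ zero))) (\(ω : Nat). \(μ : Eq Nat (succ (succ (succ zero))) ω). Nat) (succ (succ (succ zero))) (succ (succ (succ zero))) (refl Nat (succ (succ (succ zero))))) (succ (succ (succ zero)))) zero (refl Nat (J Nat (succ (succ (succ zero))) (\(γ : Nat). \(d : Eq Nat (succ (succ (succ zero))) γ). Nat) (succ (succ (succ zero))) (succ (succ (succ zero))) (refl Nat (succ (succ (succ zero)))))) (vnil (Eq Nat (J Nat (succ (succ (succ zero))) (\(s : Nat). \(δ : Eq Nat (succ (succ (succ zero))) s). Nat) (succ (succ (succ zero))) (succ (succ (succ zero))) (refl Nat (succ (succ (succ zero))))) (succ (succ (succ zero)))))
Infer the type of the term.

type:
  Vec (Eq Nat (succ (succ (succ zero))) (succ (succ (succ zero)))) (succ zero)


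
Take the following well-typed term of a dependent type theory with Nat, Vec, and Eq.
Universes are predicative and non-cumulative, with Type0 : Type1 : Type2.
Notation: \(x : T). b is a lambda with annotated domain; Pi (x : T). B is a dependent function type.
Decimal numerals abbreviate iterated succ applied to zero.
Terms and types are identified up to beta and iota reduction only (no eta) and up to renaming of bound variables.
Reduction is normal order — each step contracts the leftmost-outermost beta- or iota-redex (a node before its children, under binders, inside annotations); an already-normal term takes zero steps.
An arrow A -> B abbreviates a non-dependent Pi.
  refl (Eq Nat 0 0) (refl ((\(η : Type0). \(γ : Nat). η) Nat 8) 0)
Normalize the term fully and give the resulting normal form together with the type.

reduced normal form:
  refl (Eq Nat 0 0) (refl Nat 0)
type:
  Eq (Eq Nat 0 0) (refl Nat 0) (refl Nat 0)


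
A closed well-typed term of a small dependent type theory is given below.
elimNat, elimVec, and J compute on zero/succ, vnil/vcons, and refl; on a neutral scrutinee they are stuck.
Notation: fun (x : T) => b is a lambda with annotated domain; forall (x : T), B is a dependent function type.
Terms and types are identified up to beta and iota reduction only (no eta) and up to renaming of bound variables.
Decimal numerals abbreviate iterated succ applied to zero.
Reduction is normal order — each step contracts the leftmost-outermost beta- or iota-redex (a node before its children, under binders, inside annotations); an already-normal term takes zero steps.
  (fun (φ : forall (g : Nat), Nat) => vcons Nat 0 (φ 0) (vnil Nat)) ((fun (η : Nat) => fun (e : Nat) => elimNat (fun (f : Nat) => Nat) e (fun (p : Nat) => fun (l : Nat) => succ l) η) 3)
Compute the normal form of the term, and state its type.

resulting normal form:
  vcons Nat 0 3 (vnil Nat)
type:
  Vec Nat 1


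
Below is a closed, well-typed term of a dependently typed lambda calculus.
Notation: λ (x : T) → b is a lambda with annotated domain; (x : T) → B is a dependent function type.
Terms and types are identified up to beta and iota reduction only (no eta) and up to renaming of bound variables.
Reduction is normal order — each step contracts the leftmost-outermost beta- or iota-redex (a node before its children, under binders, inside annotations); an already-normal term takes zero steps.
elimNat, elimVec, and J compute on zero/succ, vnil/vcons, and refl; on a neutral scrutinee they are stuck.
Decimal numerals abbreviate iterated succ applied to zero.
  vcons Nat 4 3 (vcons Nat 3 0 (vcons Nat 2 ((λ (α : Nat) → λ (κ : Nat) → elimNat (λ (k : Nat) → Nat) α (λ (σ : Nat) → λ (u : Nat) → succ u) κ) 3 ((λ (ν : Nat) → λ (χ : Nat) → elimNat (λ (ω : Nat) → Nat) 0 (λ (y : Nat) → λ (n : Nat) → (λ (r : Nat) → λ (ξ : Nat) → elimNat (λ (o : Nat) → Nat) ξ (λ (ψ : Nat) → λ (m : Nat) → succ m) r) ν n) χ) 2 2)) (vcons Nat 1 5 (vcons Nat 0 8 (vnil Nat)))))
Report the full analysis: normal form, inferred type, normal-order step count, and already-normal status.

reduced normal form:
  vcons Nat 4 3 (vcons Nat 3 0 (vcons Nat 2 7 (vcons Nat 1 5 (vcons Nat 0 8 (vnil Nat)))))
type:
  Vec Nat 5
steps to reach normal form (normal order): 42
started in normal form: no
first redex: a beta-redex


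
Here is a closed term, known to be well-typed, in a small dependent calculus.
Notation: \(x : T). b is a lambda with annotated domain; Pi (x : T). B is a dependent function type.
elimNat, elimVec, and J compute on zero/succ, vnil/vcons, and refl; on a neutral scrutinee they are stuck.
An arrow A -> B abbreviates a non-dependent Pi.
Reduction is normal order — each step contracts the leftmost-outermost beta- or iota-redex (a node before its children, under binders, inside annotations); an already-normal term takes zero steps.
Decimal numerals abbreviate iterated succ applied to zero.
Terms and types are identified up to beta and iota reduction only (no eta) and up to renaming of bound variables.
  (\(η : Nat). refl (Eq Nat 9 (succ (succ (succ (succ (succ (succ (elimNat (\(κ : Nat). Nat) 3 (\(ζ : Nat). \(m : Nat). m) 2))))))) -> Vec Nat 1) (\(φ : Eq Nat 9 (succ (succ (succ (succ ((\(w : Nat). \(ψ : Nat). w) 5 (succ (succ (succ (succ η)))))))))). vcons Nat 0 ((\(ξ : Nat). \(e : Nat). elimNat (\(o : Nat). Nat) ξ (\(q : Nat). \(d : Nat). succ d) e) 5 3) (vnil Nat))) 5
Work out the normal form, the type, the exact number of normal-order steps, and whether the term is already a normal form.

normal form:
  refl (Eq Nat 9 9 -> Vec Nat 1) (\(η : Eq Nat 9 9). vcons Nat 0 8 (vnil Nat))
type:
  Eq (Eq Nat 9 9 -> Vec Nat 1) (\(η : Eq Nat 9 9). vcons Nat 0 8 (vnil Nat)) (\(κ : Eq Nat 9 9). vcons Nat 0 8 (vnil Nat))
steps to reach normal form (normal order): 22
started in normal form: no
first contracted redex: a beta-redex


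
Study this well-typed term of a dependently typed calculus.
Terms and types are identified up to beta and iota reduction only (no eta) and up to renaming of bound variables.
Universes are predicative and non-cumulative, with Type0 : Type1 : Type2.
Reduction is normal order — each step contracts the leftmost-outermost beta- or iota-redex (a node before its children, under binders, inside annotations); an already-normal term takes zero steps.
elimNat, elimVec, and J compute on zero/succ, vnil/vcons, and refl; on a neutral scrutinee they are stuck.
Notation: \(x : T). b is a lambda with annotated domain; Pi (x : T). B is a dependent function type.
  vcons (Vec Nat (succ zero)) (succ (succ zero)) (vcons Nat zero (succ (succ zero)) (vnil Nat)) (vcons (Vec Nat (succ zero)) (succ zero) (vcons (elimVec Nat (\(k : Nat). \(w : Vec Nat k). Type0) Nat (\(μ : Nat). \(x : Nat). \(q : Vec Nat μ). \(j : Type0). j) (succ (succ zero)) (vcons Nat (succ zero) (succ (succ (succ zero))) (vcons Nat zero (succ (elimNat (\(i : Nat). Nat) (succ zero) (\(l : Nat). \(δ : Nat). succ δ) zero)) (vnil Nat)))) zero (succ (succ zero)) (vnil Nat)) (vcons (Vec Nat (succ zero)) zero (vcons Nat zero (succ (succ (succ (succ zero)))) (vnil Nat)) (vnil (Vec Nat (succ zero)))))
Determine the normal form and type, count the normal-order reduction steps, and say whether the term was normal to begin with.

normal form:
  vcons (Vec Nat (succ zero)) (succ (succ zero)) (vcons Nat zero (succ (succ zero)) (vnil Nat)) (vcons (Vec Nat (succ zero)) (succ zero) (vcons Nat zero (succ (succ zero)) (vnil Nat)) (vcons (Vec Nat (succ zero)) zero (vcons Nat zero (succ (succ (succ (succ zero)))) (vnil Nat)) (vnil (Vec Nat (succ zero)))))
inferred type:
  Vec (Vec Nat (succ zero)) (succ (succ (succ zero)))
steps to reach normal form (normal order): 11
term was already normal: no
first contracted redex: an elimVec iota-redex


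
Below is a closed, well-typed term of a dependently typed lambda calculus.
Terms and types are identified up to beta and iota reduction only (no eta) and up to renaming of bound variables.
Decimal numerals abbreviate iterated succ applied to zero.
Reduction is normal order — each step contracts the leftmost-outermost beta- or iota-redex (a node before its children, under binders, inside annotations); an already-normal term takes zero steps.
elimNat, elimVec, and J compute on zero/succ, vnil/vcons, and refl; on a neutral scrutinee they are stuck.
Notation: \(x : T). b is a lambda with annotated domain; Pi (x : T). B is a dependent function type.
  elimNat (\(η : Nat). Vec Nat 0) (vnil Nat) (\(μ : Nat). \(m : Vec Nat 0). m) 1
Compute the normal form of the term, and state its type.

resulting normal form:
  vnil Nat
inferred type:
  Vec Nat 0


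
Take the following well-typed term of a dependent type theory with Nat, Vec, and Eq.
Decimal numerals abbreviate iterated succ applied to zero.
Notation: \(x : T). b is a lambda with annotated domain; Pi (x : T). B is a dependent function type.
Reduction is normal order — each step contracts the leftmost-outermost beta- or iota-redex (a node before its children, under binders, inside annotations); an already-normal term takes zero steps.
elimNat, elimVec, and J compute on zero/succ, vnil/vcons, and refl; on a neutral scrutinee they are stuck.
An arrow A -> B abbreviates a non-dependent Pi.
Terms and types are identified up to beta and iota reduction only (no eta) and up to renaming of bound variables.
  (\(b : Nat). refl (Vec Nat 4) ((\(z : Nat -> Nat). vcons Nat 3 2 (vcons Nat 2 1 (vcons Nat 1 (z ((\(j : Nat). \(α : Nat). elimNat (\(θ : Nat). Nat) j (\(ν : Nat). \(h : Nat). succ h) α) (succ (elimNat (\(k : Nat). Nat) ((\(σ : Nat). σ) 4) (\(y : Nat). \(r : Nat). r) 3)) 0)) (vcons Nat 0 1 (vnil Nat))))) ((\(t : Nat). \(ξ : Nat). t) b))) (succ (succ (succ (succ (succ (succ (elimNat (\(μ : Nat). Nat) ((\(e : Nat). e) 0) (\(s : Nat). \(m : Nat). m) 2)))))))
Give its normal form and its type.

resulting normal form:
  refl (Vec Nat 4) (vcons Nat 3 2 (vcons Nat 2 1 (vcons Nat 1 6 (vcons Nat 0 1 (vnil Nat)))))
inferred type:
  Eq (Vec Nat 4) (vcons Nat 3 2 (vcons Nat 2 1 (vcons Nat 1 6 (vcons Nat 0 1 (vnil Nat))))) (vcons Nat 3 2 (vcons Nat 2 1 (vcons Nat 1 6 (vcons Nat 0 1 (vnil Nat)))))


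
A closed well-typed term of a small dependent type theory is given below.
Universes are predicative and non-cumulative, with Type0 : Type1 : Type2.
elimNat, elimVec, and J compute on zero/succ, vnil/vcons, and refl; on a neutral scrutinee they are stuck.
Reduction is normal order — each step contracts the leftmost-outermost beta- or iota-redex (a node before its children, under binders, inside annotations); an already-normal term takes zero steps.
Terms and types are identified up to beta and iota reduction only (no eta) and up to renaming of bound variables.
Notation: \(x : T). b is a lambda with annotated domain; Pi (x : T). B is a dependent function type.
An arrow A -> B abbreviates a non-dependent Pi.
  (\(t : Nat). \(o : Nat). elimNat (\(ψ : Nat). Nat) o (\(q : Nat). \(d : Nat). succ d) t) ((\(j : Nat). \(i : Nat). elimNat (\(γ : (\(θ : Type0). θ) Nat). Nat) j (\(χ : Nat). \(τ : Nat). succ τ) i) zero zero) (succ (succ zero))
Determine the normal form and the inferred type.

reduced normal form:
  succ (succ zero)
inferred type:
  Nat


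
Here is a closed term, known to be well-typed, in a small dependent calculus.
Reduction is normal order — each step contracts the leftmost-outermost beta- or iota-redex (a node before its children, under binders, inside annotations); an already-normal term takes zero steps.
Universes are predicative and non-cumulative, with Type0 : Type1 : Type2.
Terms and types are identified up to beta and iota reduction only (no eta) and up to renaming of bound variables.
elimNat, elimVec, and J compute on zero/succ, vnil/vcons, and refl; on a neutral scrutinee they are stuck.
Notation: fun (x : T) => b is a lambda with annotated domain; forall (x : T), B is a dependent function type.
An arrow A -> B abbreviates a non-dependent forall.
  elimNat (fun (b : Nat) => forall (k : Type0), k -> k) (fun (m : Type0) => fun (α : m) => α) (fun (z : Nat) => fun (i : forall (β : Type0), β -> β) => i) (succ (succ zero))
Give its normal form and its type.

resulting normal form:
  fun (b : Type0) => fun (k : b) => k
the term's type:
  forall (b : Type0), b -> b
observation: the leftmost-outermost redex is an elimNat iota-redex, and normalization takes 7 steps.


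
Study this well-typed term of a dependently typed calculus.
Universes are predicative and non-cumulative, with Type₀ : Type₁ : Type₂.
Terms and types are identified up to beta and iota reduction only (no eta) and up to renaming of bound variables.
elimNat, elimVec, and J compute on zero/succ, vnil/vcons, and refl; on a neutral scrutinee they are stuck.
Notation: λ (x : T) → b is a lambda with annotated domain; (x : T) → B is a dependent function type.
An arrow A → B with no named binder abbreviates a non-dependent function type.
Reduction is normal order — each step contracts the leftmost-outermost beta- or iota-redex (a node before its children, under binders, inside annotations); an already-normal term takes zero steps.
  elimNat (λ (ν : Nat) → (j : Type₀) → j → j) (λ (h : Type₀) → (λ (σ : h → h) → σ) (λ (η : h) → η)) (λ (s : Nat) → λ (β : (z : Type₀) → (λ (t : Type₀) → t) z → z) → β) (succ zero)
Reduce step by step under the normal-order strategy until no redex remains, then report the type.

reduction (normal order):
  elimNat (λ (ν : Nat) → (j : Type₀) → j → j) (λ (h : Type₀) → (λ (σ : h → h) → σ) (λ (η : h) → η)) (λ (s : Nat) → λ (β : (z : Type₀) → (λ (t : Type₀) → t) z → z) → β) (succ zero)
  ~> (λ (ν : Nat) → λ (j : (h : Type₀) → (λ (σ : Type₀) → σ) h → h) → j) zero (elimNat (λ (η : Nat) → (s : Type₀) → s → s) (λ (β : Type₀) → (λ (z : β → β) → z) (λ (t : β) → t)) (λ (ω : Nat) → λ (p : (u : Type₀) → (λ (v : Type₀) → v) u → u) → p) zero)
  ~> (λ (ν : (j : Type₀) → (λ (h : Type₀) → h) j → j) → ν) (elimNat (λ (σ : Nat) → (η : Type₀) → η → η) (λ (s : Type₀) → (λ (β : s → s) → β) (λ (z : s) → z)) (λ (t : Nat) → λ (ω : (p : Type₀) → (λ (u : Type₀) → u) p → p) → ω) zero)
  ~> elimNat (λ (ν : Nat) → (j : Type₀) → j → j) (λ (h : Type₀) → (λ (σ : h → h) → σ) (λ (η : h) → η)) (λ (s : Nat) → λ (β : (z : Type₀) → (λ (t : Type₀) → t) z → z) → β) zero
  ~> λ (ν : Type₀) → (λ (j : ν → ν) → j) (λ (h : ν) → h)
  ~> λ (ν : Type₀) → λ (j : ν) → j
type:
  (ν : Type₀) → ν → ν


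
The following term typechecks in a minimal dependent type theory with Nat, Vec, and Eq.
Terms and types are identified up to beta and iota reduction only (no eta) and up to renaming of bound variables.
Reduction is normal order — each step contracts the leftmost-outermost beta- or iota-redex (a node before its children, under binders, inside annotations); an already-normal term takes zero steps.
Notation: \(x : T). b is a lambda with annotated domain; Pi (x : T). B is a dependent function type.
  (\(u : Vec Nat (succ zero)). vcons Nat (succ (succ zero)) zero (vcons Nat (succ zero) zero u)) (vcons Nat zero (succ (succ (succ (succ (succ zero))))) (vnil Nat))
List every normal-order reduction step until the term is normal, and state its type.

normal-order reduction:
  (\(u : Vec Nat (succ zero)). vcons Nat (succ (succ zero)) zero (vcons Nat (succ zero) zero u)) (vcons Nat zero (succ (succ (succ (succ (succ zero))))) (vnil Nat))
  ~> vcons Nat (succ (succ zero)) zero (vcons Nat (succ zero) zero (vcons Nat zero (succ (succ (succ (succ (succ zero))))) (vnil Nat)))
the term's type:
  Vec Nat (succ (succ (succ zero)))


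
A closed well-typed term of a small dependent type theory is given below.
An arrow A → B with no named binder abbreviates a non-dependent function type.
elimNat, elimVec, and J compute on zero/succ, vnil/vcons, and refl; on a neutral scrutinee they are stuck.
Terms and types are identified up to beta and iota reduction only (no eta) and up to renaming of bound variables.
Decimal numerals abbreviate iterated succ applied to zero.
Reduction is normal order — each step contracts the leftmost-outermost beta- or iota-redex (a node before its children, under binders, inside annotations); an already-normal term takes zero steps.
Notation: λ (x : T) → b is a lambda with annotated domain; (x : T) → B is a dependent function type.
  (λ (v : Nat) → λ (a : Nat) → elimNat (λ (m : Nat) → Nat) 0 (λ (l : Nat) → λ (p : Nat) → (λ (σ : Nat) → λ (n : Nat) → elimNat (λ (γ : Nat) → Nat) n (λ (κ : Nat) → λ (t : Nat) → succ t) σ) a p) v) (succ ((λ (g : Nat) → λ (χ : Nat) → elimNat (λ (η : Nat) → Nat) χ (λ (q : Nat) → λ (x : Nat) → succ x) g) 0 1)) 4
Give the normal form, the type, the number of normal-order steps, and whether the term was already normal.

reduced normal form:
  8
inferred type:
  Nat
normal-order step count: 42
started in normal form: no
first contracted redex: a beta-redex
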